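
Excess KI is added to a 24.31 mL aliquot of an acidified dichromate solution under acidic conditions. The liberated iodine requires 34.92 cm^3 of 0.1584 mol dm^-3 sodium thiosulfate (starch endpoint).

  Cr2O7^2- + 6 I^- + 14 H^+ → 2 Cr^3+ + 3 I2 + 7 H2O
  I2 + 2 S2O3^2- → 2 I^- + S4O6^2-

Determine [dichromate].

0.03792 mol/L

n(S2O3^2-) = 0.03492 × 0.1584 = 5.531 × 10^-3 mol
n(I2) = n(S2O3^2-)/2 = 2.766 × 10^-3 mol
From the 1:3 ratio, n(Cr2O7^2-) in the aliquot = 1/3 × 2.766 × 10^-3 = 9.219 × 10^-4 mol
[Cr2O7^2-] = 9.219 × 10^-4 / 0.02431 = 0.03792 mol/L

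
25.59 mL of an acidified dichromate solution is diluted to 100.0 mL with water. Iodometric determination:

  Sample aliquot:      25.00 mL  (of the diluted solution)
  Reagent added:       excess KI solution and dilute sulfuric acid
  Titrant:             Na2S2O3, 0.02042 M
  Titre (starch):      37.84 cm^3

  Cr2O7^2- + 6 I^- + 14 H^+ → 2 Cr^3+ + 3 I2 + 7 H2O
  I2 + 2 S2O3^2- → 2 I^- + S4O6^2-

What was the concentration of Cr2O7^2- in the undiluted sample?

n(S2O3^2-) = 0.03784 × 0.02042 = 7.727 × 10^-4 mol
n(I2) = n(S2O3^2-)/2 = 3.863 × 10^-4 mol
From the 1:3 ratio, n(Cr2O7^2-) in the aliquot = 1/3 × 3.863 × 10^-4 = 1.288 × 10^-4 mol
[Cr2O7^2-]_dilute = 1.288 × 10^-4 / 0.02500 = 0.005151 mol/L
[Cr2O7^2-]_original = 0.005151 × 100.0/25.59 = 0.02013 mol/L

0.02013 M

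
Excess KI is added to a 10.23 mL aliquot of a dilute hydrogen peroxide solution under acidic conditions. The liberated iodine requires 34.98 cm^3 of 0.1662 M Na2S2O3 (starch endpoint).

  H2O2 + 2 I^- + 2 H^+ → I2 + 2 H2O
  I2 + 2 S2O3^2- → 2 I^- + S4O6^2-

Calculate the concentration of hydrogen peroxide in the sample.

n(S2O3^2-) = 0.03498 × 0.1662 = 5.814 × 10^-3 mol
n(I2) = n(S2O3^2-)/2 = 2.907 × 10^-3 mol
n(H2O2) in the aliquot = 2.907 × 10^-3 mol (1:1 ratio)
[H2O2] = 2.907 × 10^-3 / 0.01023 = 0.2841 mol/L

0.2841 M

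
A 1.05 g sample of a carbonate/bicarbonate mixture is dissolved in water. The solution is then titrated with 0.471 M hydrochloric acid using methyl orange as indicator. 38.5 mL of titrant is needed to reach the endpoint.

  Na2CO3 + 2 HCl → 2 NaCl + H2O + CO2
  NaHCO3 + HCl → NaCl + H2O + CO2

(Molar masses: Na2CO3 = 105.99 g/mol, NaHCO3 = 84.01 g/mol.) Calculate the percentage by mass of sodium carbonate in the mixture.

77.0 %

n(HCl) = 0.0385 × 0.471 = 0.0181 mol
Let x = n(Na2CO3), y = n(NaHCO3).
Titrant: 2x + 1y = 0.0181;  mass: 105.99x + 84.01y = 1.05
Solving, x = 7.63 × 10^-3 mol, y = 2.87 × 10^-3 mol
mass of Na2CO3 = 7.63 × 10^-3 × 105.99 = 0.809 g
% Na2CO3 = 0.809 / 1.05 × 100 = 77.0 %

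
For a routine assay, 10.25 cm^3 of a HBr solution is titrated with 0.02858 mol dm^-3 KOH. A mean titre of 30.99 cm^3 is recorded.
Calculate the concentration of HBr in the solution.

HBr + KOH → KBr + H2O
n(KOH) = 0.03099 L × 0.02858 mol/L = 8.857 × 10^-4 mol
n(HBr) = 8.857 × 10^-4 mol (1:1 mole ratio)
[HBr] = 8.857 × 10^-4 mol / 0.01025 L = 0.08641 mol/L

0.08641 mol/L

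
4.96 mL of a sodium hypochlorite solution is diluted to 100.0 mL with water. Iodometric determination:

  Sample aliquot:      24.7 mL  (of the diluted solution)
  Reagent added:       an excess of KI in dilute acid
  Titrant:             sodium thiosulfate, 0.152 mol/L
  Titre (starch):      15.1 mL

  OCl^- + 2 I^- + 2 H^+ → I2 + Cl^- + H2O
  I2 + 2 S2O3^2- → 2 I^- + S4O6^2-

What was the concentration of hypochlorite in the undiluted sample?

0.937 mol/L

n(S2O3^2-) = 0.0151 × 0.152 = 2.30 × 10^-3 mol
n(I2) = n(S2O3^2-)/2 = 1.15 × 10^-3 mol
n(OCl^-) in the aliquot = 1.15 × 10^-3 mol (1:1 ratio)
[OCl^-]_dilute = 1.15 × 10^-3 / 0.0247 = 0.0465 mol/L
[OCl^-]_original = 0.0465 × 100.0/4.96 = 0.937 mol/L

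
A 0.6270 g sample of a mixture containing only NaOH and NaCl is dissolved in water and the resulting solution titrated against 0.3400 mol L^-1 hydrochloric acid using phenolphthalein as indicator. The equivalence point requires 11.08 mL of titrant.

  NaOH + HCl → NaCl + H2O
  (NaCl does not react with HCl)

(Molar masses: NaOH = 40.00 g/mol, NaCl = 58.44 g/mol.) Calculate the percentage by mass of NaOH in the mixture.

n(HCl) = 0.01108 × 0.3400 = 3.767 × 10^-3 mol
Let x = n(NaOH), y = n(NaCl).
Titrant: 1x = 3.767 × 10^-3;  mass: 40.00x + 58.44y = 0.6270
Solving, x = 3.767 × 10^-3 mol, y = 8.150 × 10^-3 mol
mass of NaOH = 3.767 × 10^-3 × 40.00 = 0.1507 g
% NaOH = 0.1507 / 0.6270 × 100 = 24.03 %

24.03 %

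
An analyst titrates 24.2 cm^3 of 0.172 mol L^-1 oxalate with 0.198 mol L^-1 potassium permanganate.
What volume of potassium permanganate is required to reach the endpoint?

8.41 mL

2 MnO4^- + 5 C2O4^2- + 16 H^+ → 2 Mn^2+ + 10 CO2 + 8 H2O
n(C2O4^2-) = 0.0242 L × 0.172 mol/L = 4.16 × 10^-3 mol
From the 2:5 stoichiometry, n(KMnO4) = 2/5 × 4.16 × 10^-3 = 1.66 × 10^-3 mol
V(KMnO4) = 1.66 × 10^-3 mol / 0.198 mol/L = 0.00841 L = 8.41 mL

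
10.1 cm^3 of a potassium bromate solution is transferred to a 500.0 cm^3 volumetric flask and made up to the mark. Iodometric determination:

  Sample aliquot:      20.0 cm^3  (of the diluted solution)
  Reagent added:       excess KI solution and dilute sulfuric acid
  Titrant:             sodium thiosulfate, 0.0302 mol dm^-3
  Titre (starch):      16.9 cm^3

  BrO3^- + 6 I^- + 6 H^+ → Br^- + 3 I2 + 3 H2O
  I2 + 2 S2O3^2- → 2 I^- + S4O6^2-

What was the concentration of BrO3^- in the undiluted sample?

n(S2O3^2-) = 0.0169 × 0.0302 = 5.10 × 10^-4 mol
n(I2) = n(S2O3^2-)/2 = 2.55 × 10^-4 mol
From the 1:3 ratio, n(BrO3^-) in the aliquot = 1/3 × 2.55 × 10^-4 = 8.51 × 10^-5 mol
[BrO3^-]_dilute = 8.51 × 10^-5 / 0.0200 = 0.00425 mol/L
[BrO3^-]_original = 0.00425 × 500.0/10.1 = 0.211 mol/L

0.211 mol/L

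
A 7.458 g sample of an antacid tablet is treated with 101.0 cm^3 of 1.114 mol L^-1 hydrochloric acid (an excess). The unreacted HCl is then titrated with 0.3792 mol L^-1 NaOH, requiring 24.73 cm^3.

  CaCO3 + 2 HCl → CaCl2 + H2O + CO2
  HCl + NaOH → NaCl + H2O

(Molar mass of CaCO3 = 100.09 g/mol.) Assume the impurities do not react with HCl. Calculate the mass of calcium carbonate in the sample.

5.161 g

n(HCl) added = 0.1010 × 1.114 = 0.1125 mol
n(NaOH) used in back-titration = 0.02473 × 0.3792 = 9.378 × 10^-3 mol
n(HCl) left over = 9.378 × 10^-3 mol (1:1 ratio)
n(HCl) consumed by analyte = 0.1125 − 9.378 × 10^-3 = 0.1031 mol
From the 1:2 ratio, n(CaCO3) = 1/2 × 0.1031 = 0.05157 mol
mass of CaCO3 = 0.05157 × 100.09 = 5.161 g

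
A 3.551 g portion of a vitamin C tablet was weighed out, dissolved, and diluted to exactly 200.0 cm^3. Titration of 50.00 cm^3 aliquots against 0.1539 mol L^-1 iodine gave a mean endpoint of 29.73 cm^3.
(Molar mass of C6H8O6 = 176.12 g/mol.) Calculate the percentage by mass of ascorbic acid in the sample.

C6H8O6 + I2 → C6H6O6 + 2 HI
n(I2) per titration = 0.02973 × 0.1539 = 4.575 × 10^-3 mol
n(C6H8O6) in each aliquot = 4.575 × 10^-3 mol (1:1 ratio)
n(C6H8O6) in the whole flask = 4.575 × 10^-3 × 200.0/50.00 = 0.01830 mol
mass of C6H8O6 = 0.01830 × 176.12 = 3.223 g
% C6H8O6 = 3.223 / 3.551 × 100 = 90.77 %

90.77 %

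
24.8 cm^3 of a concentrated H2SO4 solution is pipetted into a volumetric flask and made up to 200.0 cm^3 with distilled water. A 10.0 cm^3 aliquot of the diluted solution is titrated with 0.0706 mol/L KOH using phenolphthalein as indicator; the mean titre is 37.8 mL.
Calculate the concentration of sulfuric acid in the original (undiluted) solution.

1.08 mol/L

H2SO4 + 2 KOH → K2SO4 + 2 H2O
n(KOH) = 0.0378 × 0.0706 = 2.67 × 10^-3 mol
From the 1:2 ratio, n(H2SO4) in the aliquot = 1/2 × 2.67 × 10^-3 = 1.33 × 10^-3 mol
[H2SO4]_dilute = 1.33 × 10^-3 / 0.0100 = 0.133 mol/L
Dilution factor = 200.0 / 24.8 = 8.065
[H2SO4]_stock = 0.133 × 8.065 = 1.08 mol/L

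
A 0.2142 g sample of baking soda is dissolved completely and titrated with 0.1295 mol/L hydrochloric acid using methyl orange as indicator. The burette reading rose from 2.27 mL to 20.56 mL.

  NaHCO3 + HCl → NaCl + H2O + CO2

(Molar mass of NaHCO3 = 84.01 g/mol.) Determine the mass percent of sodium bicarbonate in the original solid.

n(HCl) = 0.01829 L × 0.1295 mol/L = 2.369 × 10^-3 mol
n(NaHCO3) = 2.369 × 10^-3 mol (1:1 ratio)
mass of NaHCO3 = 2.369 × 10^-3 × 84.01 g/mol = 0.1990 g
% NaHCO3 = 0.1990 / 0.2142 × 100 = 92.90 %

92.90 %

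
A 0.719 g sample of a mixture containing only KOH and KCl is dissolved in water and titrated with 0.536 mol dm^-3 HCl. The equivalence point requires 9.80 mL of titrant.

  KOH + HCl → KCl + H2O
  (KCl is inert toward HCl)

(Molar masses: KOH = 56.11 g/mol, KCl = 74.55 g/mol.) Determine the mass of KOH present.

n(HCl) = 0.00980 × 0.536 = 5.25 × 10^-3 mol
Let x = n(KOH), y = n(KCl).
Titrant: 1x = 5.25 × 10^-3;  mass: 56.11x + 74.55y = 0.719
Solving, x = 5.25 × 10^-3 mol, y = 5.69 × 10^-3 mol
mass of KOH = 5.25 × 10^-3 × 56.11 = 0.295 g

0.295 g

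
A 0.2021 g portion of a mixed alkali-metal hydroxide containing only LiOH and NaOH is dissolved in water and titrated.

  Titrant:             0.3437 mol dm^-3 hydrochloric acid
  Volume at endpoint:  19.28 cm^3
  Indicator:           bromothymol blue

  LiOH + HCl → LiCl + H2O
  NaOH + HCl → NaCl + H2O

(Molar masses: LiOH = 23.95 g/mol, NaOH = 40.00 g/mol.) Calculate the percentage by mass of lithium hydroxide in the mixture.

46.49 %

n(HCl) = 0.01928 × 0.3437 = 6.627 × 10^-3 mol
Let x = n(LiOH), y = n(NaOH).
Titrant: 1x + 1y = 6.627 × 10^-3;  mass: 23.95x + 40.00y = 0.2021
Solving, x = 3.923 × 10^-3 mol, y = 2.704 × 10^-3 mol
mass of LiOH = 3.923 × 10^-3 × 23.95 = 0.09395 g
% LiOH = 0.09395 / 0.2021 × 100 = 46.49 %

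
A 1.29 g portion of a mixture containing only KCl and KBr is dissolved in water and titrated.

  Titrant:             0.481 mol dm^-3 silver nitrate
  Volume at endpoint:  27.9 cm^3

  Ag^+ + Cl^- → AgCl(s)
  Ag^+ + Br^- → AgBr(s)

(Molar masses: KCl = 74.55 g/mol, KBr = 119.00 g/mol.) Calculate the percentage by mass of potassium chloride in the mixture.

39.9 %

n(AgNO3) = 0.0279 × 0.481 = 0.0134 mol
Let x = n(KCl), y = n(KBr).
Titrant: 1x + 1y = 0.0134;  mass: 74.55x + 119.00y = 1.29
Solving, x = 6.91 × 10^-3 mol, y = 6.51 × 10^-3 mol
mass of KCl = 6.91 × 10^-3 × 74.55 = 0.515 g
% KCl = 0.515 / 1.29 × 100 = 39.9 %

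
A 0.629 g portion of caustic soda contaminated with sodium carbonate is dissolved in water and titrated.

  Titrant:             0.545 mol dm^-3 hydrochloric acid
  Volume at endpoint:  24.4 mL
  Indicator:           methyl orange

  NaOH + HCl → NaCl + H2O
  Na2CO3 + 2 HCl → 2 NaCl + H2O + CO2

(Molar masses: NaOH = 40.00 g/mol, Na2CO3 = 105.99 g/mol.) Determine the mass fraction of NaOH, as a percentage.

37.1 %

n(HCl) = 0.0244 × 0.545 = 0.0133 mol
Let x = n(NaOH), y = n(Na2CO3).
Titrant: 1x + 2y = 0.0133;  mass: 40.00x + 105.99y = 0.629
Solving, x = 5.83 × 10^-3 mol, y = 3.74 × 10^-3 mol
mass of NaOH = 5.83 × 10^-3 × 40.00 = 0.233 g
% NaOH = 0.233 / 0.629 × 100 = 37.1 %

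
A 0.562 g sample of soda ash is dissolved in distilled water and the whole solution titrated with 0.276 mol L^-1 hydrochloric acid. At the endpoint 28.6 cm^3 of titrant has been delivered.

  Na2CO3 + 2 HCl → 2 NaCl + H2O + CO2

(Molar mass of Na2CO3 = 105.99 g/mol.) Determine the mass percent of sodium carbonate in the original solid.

n(HCl) = 0.0286 L × 0.276 mol/L = 7.89 × 10^-3 mol
From the 1:2 ratio, n(Na2CO3) = 1/2 × 7.89 × 10^-3 = 3.95 × 10^-3 mol
mass of Na2CO3 = 3.95 × 10^-3 × 105.99 g/mol = 0.418 g
% Na2CO3 = 0.418 / 0.562 × 100 = 74.4 %

74.4 %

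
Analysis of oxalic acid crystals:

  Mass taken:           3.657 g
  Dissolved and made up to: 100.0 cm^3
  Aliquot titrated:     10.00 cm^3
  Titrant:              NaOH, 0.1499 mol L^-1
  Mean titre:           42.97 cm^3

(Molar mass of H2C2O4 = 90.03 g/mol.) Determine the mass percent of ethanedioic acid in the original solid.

79.29 %

H2C2O4 + 2 NaOH → Na2C2O4 + 2 H2O
n(NaOH) per titration = 0.04297 × 0.1499 = 6.441 × 10^-3 mol
From the 1:2 ratio, n(H2C2O4) in each aliquot = 1/2 × 6.441 × 10^-3 = 3.221 × 10^-3 mol
n(H2C2O4) in the whole flask = 3.221 × 10^-3 × 100.0/10.00 = 0.03221 mol
mass of H2C2O4 = 0.03221 × 90.03 = 2.900 g
% H2C2O4 = 2.900 / 3.657 × 100 = 79.29 %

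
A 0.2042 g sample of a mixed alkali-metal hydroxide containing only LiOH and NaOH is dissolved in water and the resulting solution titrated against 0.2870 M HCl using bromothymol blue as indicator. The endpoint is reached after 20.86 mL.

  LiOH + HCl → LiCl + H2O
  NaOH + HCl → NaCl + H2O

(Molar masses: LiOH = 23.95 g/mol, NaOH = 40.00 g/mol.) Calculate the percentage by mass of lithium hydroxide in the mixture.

n(HCl) = 0.02086 × 0.2870 = 5.987 × 10^-3 mol
Let x = n(LiOH), y = n(NaOH).
Titrant: 1x + 1y = 5.987 × 10^-3;  mass: 23.95x + 40.00y = 0.2042
Solving, x = 2.198 × 10^-3 mol, y = 3.789 × 10^-3 mol
mass of LiOH = 2.198 × 10^-3 × 23.95 = 0.05263 g
% LiOH = 0.05263 / 0.2042 × 100 = 25.78 %

25.78 %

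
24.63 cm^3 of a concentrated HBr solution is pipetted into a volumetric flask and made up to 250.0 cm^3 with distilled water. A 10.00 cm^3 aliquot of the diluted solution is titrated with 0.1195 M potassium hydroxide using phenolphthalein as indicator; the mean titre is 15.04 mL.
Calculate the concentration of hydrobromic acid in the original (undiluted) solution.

1.824 M

HBr + KOH → KBr + H2O
n(KOH) = 0.01504 × 0.1195 = 1.797 × 10^-3 mol
n(HBr) in the aliquot = 1.797 × 10^-3 mol (1:1 ratio)
[HBr]_dilute = 1.797 × 10^-3 / 0.01000 = 0.1797 mol/L
Dilution factor = 250.0 / 24.63 = 10.15
[HBr]_stock = 0.1797 × 10.15 = 1.824 mol/L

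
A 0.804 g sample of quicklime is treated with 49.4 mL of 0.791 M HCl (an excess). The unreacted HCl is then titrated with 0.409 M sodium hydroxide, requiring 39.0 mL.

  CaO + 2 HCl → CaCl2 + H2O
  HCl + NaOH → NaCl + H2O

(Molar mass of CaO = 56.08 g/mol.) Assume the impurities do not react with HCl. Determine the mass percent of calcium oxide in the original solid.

80.6 %

n(HCl) added = 0.0494 × 0.791 = 0.0391 mol
n(NaOH) used in back-titration = 0.0390 × 0.409 = 0.0160 mol
n(HCl) left over = 0.0160 mol (1:1 ratio)
n(HCl) consumed by analyte = 0.0391 − 0.0160 = 0.0231 mol
From the 1:2 ratio, n(CaO) = 1/2 × 0.0231 = 0.0116 mol
mass of CaO = 0.0116 × 56.08 = 0.648 g
% CaO = 0.648 / 0.804 × 100 = 80.6 %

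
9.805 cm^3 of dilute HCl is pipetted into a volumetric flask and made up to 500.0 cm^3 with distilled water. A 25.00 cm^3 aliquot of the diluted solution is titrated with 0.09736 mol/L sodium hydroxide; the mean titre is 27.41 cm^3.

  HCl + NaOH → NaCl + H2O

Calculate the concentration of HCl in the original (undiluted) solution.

n(NaOH) = 0.02741 × 0.09736 = 2.669 × 10^-3 mol
n(HCl) in the aliquot = 2.669 × 10^-3 mol (1:1 ratio)
[HCl]_dilute = 2.669 × 10^-3 / 0.02500 = 0.1067 mol/L
Dilution factor = 500.0 / 9.805 = 50.99
[HCl]_stock = 0.1067 × 50.99 = 5.443 mol/L

5.443 mol/L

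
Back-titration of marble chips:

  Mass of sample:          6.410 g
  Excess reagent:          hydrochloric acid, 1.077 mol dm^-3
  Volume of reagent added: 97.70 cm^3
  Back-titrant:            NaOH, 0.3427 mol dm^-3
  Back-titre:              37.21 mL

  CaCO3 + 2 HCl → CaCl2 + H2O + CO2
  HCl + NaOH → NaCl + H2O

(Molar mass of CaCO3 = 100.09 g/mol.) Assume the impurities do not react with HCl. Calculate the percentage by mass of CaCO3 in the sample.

n(HCl) added = 0.09770 × 1.077 = 0.1052 mol
n(NaOH) used in back-titration = 0.03721 × 0.3427 = 0.01275 mol
n(HCl) left over = 0.01275 mol (1:1 ratio)
n(HCl) consumed by analyte = 0.1052 − 0.01275 = 0.09247 mol
From the 1:2 ratio, n(CaCO3) = 1/2 × 0.09247 = 0.04624 mol
mass of CaCO3 = 0.04624 × 100.09 = 4.628 g
% CaCO3 = 4.628 / 6.410 × 100 = 72.20 %

72.20 %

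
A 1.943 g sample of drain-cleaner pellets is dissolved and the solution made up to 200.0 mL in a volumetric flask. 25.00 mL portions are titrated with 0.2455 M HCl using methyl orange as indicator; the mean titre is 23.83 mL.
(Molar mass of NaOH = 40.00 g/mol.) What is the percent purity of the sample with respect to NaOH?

96.35 %

NaOH + HCl → NaCl + H2O
n(HCl) per titration = 0.02383 × 0.2455 = 5.850 × 10^-3 mol
n(NaOH) in each aliquot = 5.850 × 10^-3 mol (1:1 ratio)
n(NaOH) in the whole flask = 5.850 × 10^-3 × 200.0/25.00 = 0.04680 mol
mass of NaOH = 0.04680 × 40.00 = 1.872 g
% NaOH = 1.872 / 1.943 × 100 = 96.35 %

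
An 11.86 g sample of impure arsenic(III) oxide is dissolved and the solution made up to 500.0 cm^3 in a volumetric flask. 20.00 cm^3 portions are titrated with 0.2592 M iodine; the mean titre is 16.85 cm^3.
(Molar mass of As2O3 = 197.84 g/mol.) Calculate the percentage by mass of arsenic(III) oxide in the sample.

As2O3 + 2 I2 + 2 H2O → As2O5 + 4 HI
n(I2) per titration = 0.01685 × 0.2592 = 4.368 × 10^-3 mol
From the 1:2 ratio, n(As2O3) in each aliquot = 1/2 × 4.368 × 10^-3 = 2.184 × 10^-3 mol
n(As2O3) in the whole flask = 2.184 × 10^-3 × 500.0/20.00 = 0.05459 mol
mass of As2O3 = 0.05459 × 197.84 = 10.80 g
% As2O3 = 10.80 / 11.86 × 100 = 91.07 %

91.07 %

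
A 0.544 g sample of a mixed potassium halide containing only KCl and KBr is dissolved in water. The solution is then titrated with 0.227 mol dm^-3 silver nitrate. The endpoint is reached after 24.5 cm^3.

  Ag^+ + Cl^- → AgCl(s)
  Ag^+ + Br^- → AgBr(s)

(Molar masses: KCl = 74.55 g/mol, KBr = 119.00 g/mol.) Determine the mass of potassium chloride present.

0.198 g

n(AgNO3) = 0.0245 × 0.227 = 5.56 × 10^-3 mol
Let x = n(KCl), y = n(KBr).
Titrant: 1x + 1y = 5.56 × 10^-3;  mass: 74.55x + 119.00y = 0.544
Solving, x = 2.65 × 10^-3 mol, y = 2.91 × 10^-3 mol
mass of KCl = 2.65 × 10^-3 × 74.55 = 0.198 g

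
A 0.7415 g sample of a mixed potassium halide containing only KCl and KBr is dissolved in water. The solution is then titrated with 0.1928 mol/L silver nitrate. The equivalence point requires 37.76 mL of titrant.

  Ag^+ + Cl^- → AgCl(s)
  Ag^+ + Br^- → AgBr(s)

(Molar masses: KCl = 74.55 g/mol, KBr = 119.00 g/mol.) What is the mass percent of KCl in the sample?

n(AgNO3) = 0.03776 × 0.1928 = 7.280 × 10^-3 mol
Let x = n(KCl), y = n(KBr).
Titrant: 1x + 1y = 7.280 × 10^-3;  mass: 74.55x + 119.00y = 0.7415
Solving, x = 2.808 × 10^-3 mol, y = 4.472 × 10^-3 mol
mass of KCl = 2.808 × 10^-3 × 74.55 = 0.2094 g
% KCl = 0.2094 / 0.7415 × 100 = 28.24 %

28.24 %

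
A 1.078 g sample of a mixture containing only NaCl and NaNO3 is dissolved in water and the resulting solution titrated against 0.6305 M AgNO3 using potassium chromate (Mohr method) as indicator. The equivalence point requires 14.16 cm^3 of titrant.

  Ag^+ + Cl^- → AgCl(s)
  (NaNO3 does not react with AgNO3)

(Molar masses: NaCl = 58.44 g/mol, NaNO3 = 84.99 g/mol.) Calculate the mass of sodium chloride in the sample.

n(AgNO3) = 0.01416 × 0.6305 = 8.928 × 10^-3 mol
Let x = n(NaCl), y = n(NaNO3).
Titrant: 1x = 8.928 × 10^-3;  mass: 58.44x + 84.99y = 1.078
Solving, x = 8.928 × 10^-3 mol, y = 6.545 × 10^-3 mol
mass of NaCl = 8.928 × 10^-3 × 58.44 = 0.5217 g

0.5217 g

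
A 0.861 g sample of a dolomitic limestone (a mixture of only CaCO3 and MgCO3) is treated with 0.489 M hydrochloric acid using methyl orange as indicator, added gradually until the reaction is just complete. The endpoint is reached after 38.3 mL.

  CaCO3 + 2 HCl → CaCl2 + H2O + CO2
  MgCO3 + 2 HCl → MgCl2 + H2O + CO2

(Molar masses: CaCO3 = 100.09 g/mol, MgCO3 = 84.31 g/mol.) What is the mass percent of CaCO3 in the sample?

52.7 %

n(HCl) = 0.0383 × 0.489 = 0.0187 mol
Let x = n(CaCO3), y = n(MgCO3).
Titrant: 2x + 2y = 0.0187;  mass: 100.09x + 84.31y = 0.861
Solving, x = 4.53 × 10^-3 mol, y = 4.83 × 10^-3 mol
mass of CaCO3 = 4.53 × 10^-3 × 100.09 = 0.453 g
% CaCO3 = 0.453 / 0.861 × 100 = 52.7 %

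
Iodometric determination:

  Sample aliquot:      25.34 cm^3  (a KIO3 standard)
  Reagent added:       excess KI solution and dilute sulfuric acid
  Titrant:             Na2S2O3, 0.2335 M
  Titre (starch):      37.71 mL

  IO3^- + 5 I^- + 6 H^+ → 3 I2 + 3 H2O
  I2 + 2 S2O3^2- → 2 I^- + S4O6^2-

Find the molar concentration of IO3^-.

n(S2O3^2-) = 0.03771 × 0.2335 = 8.805 × 10^-3 mol
n(I2) = n(S2O3^2-)/2 = 4.403 × 10^-3 mol
From the 1:3 ratio, n(IO3^-) in the aliquot = 1/3 × 4.403 × 10^-3 = 1.468 × 10^-3 mol
[IO3^-] = 1.468 × 10^-3 / 0.02534 = 0.05791 mol/L

0.05791 M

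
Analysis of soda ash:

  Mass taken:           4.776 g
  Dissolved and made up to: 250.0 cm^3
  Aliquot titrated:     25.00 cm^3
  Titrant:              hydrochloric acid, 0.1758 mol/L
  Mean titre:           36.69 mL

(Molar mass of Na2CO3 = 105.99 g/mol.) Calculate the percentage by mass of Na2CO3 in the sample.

Na2CO3 + 2 HCl → 2 NaCl + H2O + CO2
n(HCl) per titration = 0.03669 × 0.1758 = 6.450 × 10^-3 mol
From the 1:2 ratio, n(Na2CO3) in each aliquot = 1/2 × 6.450 × 10^-3 = 3.225 × 10^-3 mol
n(Na2CO3) in the whole flask = 3.225 × 10^-3 × 250.0/25.00 = 0.03225 mol
mass of Na2CO3 = 0.03225 × 105.99 = 3.418 g
% Na2CO3 = 3.418 / 4.776 × 100 = 71.57 %

71.57 %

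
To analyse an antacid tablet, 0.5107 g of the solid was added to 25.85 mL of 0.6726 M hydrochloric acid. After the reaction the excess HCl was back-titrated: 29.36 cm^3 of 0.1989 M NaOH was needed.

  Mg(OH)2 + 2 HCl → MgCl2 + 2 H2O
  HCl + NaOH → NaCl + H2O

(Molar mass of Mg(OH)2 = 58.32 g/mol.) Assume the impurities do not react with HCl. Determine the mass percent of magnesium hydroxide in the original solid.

n(HCl) added = 0.02585 × 0.6726 = 0.01739 mol
n(NaOH) used in back-titration = 0.02936 × 0.1989 = 5.840 × 10^-3 mol
n(HCl) left over = 5.840 × 10^-3 mol (1:1 ratio)
n(HCl) consumed by analyte = 0.01739 − 5.840 × 10^-3 = 0.01155 mol
From the 1:2 ratio, n(Mg(OH)2) = 1/2 × 0.01155 = 5.774 × 10^-3 mol
mass of Mg(OH)2 = 5.774 × 10^-3 × 58.32 = 0.3367 g
% Mg(OH)2 = 0.3367 / 0.5107 × 100 = 65.93 %

65.93 %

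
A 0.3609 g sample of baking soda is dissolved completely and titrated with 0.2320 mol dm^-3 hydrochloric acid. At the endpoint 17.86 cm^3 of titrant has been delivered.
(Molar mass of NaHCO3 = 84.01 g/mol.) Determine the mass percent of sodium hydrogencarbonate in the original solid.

96.45 %

NaHCO3 + HCl → NaCl + H2O + CO2
n(HCl) = 0.01786 L × 0.2320 mol/L = 4.144 × 10^-3 mol
n(NaHCO3) = 4.144 × 10^-3 mol (1:1 ratio)
mass of NaHCO3 = 4.144 × 10^-3 × 84.01 g/mol = 0.3481 g
% NaHCO3 = 0.3481 / 0.3609 × 100 = 96.45 %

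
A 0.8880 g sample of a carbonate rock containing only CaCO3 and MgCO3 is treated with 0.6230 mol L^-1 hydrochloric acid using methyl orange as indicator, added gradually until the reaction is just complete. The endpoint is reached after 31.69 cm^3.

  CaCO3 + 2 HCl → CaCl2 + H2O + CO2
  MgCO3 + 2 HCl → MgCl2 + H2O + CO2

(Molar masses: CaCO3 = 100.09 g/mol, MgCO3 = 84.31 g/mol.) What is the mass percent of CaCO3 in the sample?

39.81 %

n(HCl) = 0.03169 × 0.6230 = 0.01974 mol
Let x = n(CaCO3), y = n(MgCO3).
Titrant: 2x + 2y = 0.01974;  mass: 100.09x + 84.31y = 0.8880
Solving, x = 3.532 × 10^-3 mol, y = 6.339 × 10^-3 mol
mass of CaCO3 = 3.532 × 10^-3 × 100.09 = 0.3535 g
% CaCO3 = 0.3535 / 0.8880 × 100 = 39.81 %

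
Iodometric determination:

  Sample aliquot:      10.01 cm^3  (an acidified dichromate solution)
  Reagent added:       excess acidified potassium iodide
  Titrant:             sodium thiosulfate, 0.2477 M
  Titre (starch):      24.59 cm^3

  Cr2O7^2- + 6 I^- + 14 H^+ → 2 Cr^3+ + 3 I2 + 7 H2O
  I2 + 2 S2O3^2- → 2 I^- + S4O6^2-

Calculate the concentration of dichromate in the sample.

0.1014 M

n(S2O3^2-) = 0.02459 × 0.2477 = 6.091 × 10^-3 mol
n(I2) = n(S2O3^2-)/2 = 3.045 × 10^-3 mol
From the 1:3 ratio, n(Cr2O7^2-) in the aliquot = 1/3 × 3.045 × 10^-3 = 1.015 × 10^-3 mol
[Cr2O7^2-] = 1.015 × 10^-3 / 0.01001 = 0.1014 mol/L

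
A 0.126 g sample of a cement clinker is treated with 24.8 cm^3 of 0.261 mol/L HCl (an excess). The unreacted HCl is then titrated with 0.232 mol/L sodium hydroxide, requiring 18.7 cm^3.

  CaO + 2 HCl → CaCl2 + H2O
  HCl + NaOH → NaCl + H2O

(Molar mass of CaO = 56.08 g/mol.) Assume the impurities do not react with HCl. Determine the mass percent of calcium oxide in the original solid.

n(HCl) added = 0.0248 × 0.261 = 6.47 × 10^-3 mol
n(NaOH) used in back-titration = 0.0187 × 0.232 = 4.34 × 10^-3 mol
n(HCl) left over = 4.34 × 10^-3 mol (1:1 ratio)
n(HCl) consumed by analyte = 6.47 × 10^-3 − 4.34 × 10^-3 = 2.13 × 10^-3 mol
From the 1:2 ratio, n(CaO) = 1/2 × 2.13 × 10^-3 = 1.07 × 10^-3 mol
mass of CaO = 1.07 × 10^-3 × 56.08 = 0.0598 g
% CaO = 0.0598 / 0.126 × 100 = 47.5 %

47.5 %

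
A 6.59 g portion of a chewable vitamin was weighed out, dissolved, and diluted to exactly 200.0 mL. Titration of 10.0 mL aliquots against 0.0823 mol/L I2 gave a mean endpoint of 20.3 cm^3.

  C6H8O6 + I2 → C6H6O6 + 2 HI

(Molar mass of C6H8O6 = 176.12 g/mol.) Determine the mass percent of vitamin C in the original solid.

89.3 %

n(I2) per titration = 0.0203 × 0.0823 = 1.67 × 10^-3 mol
n(C6H8O6) in each aliquot = 1.67 × 10^-3 mol (1:1 ratio)
n(C6H8O6) in the whole flask = 1.67 × 10^-3 × 200.0/10.0 = 0.0334 mol
mass of C6H8O6 = 0.0334 × 176.12 = 5.88 g
% C6H8O6 = 5.88 / 6.59 × 100 = 89.3 %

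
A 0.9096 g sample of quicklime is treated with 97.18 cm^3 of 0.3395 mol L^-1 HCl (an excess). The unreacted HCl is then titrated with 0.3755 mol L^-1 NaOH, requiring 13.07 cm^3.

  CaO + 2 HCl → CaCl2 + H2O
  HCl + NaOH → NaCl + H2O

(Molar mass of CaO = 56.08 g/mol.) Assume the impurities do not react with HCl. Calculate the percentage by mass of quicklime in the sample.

86.58 %

n(HCl) added = 0.09718 × 0.3395 = 0.03299 mol
n(NaOH) used in back-titration = 0.01307 × 0.3755 = 4.908 × 10^-3 mol
n(HCl) left over = 4.908 × 10^-3 mol (1:1 ratio)
n(HCl) consumed by analyte = 0.03299 − 4.908 × 10^-3 = 0.02808 mol
From the 1:2 ratio, n(CaO) = 1/2 × 0.02808 = 0.01404 mol
mass of CaO = 0.01404 × 56.08 = 0.7875 g
% CaO = 0.7875 / 0.9096 × 100 = 86.58 %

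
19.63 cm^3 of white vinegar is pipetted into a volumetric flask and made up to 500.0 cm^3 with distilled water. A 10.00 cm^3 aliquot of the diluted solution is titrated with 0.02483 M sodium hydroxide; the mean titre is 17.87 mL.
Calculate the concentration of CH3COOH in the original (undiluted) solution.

CH3COOH + NaOH → CH3COONa + H2O
n(NaOH) = 0.01787 × 0.02483 = 4.437 × 10^-4 mol
n(CH3COOH) in the aliquot = 4.437 × 10^-4 mol (1:1 ratio)
[CH3COOH]_dilute = 4.437 × 10^-4 / 0.01000 = 0.04437 mol/L
Dilution factor = 500.0 / 19.63 = 25.47
[CH3COOH]_stock = 0.04437 × 25.47 = 1.130 mol/L

1.130 M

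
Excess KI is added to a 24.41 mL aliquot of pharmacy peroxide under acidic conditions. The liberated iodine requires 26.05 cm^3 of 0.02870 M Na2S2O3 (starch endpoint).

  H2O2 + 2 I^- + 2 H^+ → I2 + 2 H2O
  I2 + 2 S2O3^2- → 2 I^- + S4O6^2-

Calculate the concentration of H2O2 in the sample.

n(S2O3^2-) = 0.02605 × 0.02870 = 7.476 × 10^-4 mol
n(I2) = n(S2O3^2-)/2 = 3.738 × 10^-4 mol
n(H2O2) in the aliquot = 3.738 × 10^-4 mol (1:1 ratio)
[H2O2] = 3.738 × 10^-4 / 0.02441 = 0.01531 mol/L

0.01531 M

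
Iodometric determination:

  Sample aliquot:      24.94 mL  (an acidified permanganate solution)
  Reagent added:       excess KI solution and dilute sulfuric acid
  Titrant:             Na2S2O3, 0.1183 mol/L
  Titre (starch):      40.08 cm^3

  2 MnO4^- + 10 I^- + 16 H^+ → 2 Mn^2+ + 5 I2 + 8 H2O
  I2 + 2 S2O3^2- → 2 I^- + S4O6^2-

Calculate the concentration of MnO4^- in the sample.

n(S2O3^2-) = 0.04008 × 0.1183 = 4.741 × 10^-3 mol
n(I2) = n(S2O3^2-)/2 = 2.371 × 10^-3 mol
From the 2:5 ratio, n(MnO4^-) in the aliquot = 2/5 × 2.371 × 10^-3 = 9.483 × 10^-4 mol
[MnO4^-] = 9.483 × 10^-4 / 0.02494 = 0.03802 mol/L

0.03802 mol/L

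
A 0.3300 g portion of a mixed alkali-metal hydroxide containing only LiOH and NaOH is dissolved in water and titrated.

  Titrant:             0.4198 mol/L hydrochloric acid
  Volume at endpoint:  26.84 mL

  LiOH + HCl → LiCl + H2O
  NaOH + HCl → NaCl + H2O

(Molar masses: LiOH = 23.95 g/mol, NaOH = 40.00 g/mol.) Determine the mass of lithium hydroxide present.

0.1801 g

n(HCl) = 0.02684 × 0.4198 = 0.01127 mol
Let x = n(LiOH), y = n(NaOH).
Titrant: 1x + 1y = 0.01127;  mass: 23.95x + 40.00y = 0.3300
Solving, x = 7.520 × 10^-3 mol, y = 3.747 × 10^-3 mol
mass of LiOH = 7.520 × 10^-3 × 23.95 = 0.1801 g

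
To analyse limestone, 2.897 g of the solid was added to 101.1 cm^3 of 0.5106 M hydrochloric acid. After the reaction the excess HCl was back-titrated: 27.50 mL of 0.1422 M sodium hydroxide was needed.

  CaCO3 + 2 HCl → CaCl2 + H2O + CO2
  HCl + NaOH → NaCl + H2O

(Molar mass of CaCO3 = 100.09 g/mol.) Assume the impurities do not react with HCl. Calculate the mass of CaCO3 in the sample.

n(HCl) added = 0.1011 × 0.5106 = 0.05162 mol
n(NaOH) used in back-titration = 0.02750 × 0.1422 = 3.910 × 10^-3 mol
n(HCl) left over = 3.910 × 10^-3 mol (1:1 ratio)
n(HCl) consumed by analyte = 0.05162 − 3.910 × 10^-3 = 0.04771 mol
From the 1:2 ratio, n(CaCO3) = 1/2 × 0.04771 = 0.02386 mol
mass of CaCO3 = 0.02386 × 100.09 = 2.388 g

2.388 g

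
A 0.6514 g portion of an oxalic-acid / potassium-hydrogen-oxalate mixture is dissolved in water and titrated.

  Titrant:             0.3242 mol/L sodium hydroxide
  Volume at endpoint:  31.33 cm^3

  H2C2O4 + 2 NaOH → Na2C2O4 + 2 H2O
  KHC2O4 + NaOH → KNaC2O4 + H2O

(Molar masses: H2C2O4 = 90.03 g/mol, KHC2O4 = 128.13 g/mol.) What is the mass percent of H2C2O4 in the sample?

n(NaOH) = 0.03133 × 0.3242 = 0.01016 mol
Let x = n(H2C2O4), y = n(KHC2O4).
Titrant: 2x + 1y = 0.01016;  mass: 90.03x + 128.13y = 0.6514
Solving, x = 3.910 × 10^-3 mol, y = 2.336 × 10^-3 mol
mass of H2C2O4 = 3.910 × 10^-3 × 90.03 = 0.3521 g
% H2C2O4 = 0.3521 / 0.6514 × 100 = 54.05 %

54.05 %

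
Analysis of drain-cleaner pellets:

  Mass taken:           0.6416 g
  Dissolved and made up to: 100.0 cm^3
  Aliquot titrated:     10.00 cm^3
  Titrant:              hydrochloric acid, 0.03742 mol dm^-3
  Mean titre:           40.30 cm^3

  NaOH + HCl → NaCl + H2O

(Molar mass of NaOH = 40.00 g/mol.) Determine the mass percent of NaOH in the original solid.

n(HCl) per titration = 0.04030 × 0.03742 = 1.508 × 10^-3 mol
n(NaOH) in each aliquot = 1.508 × 10^-3 mol (1:1 ratio)
n(NaOH) in the whole flask = 1.508 × 10^-3 × 100.0/10.00 = 0.01508 mol
mass of NaOH = 0.01508 × 40.00 = 0.6032 g
% NaOH = 0.6032 / 0.6416 × 100 = 94.02 %

94.02 %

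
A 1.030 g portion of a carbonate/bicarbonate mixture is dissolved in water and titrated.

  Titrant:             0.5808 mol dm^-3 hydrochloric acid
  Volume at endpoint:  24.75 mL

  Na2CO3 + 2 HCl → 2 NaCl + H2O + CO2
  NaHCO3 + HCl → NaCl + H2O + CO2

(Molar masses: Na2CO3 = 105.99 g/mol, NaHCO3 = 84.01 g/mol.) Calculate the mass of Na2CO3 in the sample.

0.3035 g

n(HCl) = 0.02475 × 0.5808 = 0.01437 mol
Let x = n(Na2CO3), y = n(NaHCO3).
Titrant: 2x + 1y = 0.01437;  mass: 105.99x + 84.01y = 1.030
Solving, x = 2.864 × 10^-3 mol, y = 8.648 × 10^-3 mol
mass of Na2CO3 = 2.864 × 10^-3 × 105.99 = 0.3035 g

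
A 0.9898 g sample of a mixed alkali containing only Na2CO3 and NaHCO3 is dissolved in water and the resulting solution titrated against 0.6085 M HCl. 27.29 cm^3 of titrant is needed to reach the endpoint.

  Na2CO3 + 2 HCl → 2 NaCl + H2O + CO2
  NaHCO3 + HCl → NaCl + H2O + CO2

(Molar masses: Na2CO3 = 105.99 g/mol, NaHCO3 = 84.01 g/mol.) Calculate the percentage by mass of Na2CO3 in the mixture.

n(HCl) = 0.02729 × 0.6085 = 0.01661 mol
Let x = n(Na2CO3), y = n(NaHCO3).
Titrant: 2x + 1y = 0.01661;  mass: 105.99x + 84.01y = 0.9898
Solving, x = 6.533 × 10^-3 mol, y = 3.539 × 10^-3 mol
mass of Na2CO3 = 6.533 × 10^-3 × 105.99 = 0.6925 g
% Na2CO3 = 0.6925 / 0.9898 × 100 = 69.96 %

69.96 %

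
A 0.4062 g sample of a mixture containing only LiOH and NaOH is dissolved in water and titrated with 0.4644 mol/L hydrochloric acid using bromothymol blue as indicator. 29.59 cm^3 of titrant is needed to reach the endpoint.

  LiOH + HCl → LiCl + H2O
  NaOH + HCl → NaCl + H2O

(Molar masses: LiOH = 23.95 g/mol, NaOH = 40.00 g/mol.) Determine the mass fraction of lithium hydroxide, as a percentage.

52.70 %

n(HCl) = 0.02959 × 0.4644 = 0.01374 mol
Let x = n(LiOH), y = n(NaOH).
Titrant: 1x + 1y = 0.01374;  mass: 23.95x + 40.00y = 0.4062
Solving, x = 8.939 × 10^-3 mol, y = 4.803 × 10^-3 mol
mass of LiOH = 8.939 × 10^-3 × 23.95 = 0.2141 g
% LiOH = 0.2141 / 0.4062 × 100 = 52.70 %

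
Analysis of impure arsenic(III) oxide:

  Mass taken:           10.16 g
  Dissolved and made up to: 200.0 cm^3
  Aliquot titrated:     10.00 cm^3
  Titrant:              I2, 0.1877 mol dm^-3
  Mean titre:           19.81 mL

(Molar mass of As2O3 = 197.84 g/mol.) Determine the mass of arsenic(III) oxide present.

As2O3 + 2 I2 + 2 H2O → As2O5 + 4 HI
n(I2) per titration = 0.01981 × 0.1877 = 3.718 × 10^-3 mol
From the 1:2 ratio, n(As2O3) in each aliquot = 1/2 × 3.718 × 10^-3 = 1.859 × 10^-3 mol
n(As2O3) in the whole flask = 1.859 × 10^-3 × 200.0/10.00 = 0.03718 mol
mass of As2O3 = 0.03718 × 197.84 = 7.356 g

7.356 g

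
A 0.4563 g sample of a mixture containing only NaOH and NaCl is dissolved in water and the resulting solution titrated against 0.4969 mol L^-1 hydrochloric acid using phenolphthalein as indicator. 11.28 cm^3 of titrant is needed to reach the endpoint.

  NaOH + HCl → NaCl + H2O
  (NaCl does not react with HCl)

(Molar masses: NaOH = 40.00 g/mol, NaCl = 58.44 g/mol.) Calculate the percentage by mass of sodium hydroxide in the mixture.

49.13 %

n(HCl) = 0.01128 × 0.4969 = 5.605 × 10^-3 mol
Let x = n(NaOH), y = n(NaCl).
Titrant: 1x = 5.605 × 10^-3;  mass: 40.00x + 58.44y = 0.4563
Solving, x = 5.605 × 10^-3 mol, y = 3.972 × 10^-3 mol
mass of NaOH = 5.605 × 10^-3 × 40.00 = 0.2242 g
% NaOH = 0.2242 / 0.4563 × 100 = 49.13 %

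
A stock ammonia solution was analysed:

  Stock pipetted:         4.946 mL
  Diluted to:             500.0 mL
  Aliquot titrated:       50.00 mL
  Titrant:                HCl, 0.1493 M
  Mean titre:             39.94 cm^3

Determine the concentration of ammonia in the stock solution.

12.06 M

NH3 + HCl → NH4Cl
n(HCl) = 0.03994 × 0.1493 = 5.963 × 10^-3 mol
n(NH3) in the aliquot = 5.963 × 10^-3 mol (1:1 ratio)
[NH3]_dilute = 5.963 × 10^-3 / 0.05000 = 0.1193 mol/L
Dilution factor = 500.0 / 4.946 = 101.1
[NH3]_stock = 0.1193 × 101.1 = 12.06 mol/L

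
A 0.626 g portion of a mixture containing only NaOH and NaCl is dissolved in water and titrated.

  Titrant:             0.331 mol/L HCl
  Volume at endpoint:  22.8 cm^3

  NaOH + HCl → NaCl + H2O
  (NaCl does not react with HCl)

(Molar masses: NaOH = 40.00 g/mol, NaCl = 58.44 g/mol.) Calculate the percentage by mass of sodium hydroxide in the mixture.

n(HCl) = 0.0228 × 0.331 = 7.55 × 10^-3 mol
Let x = n(NaOH), y = n(NaCl).
Titrant: 1x = 7.55 × 10^-3;  mass: 40.00x + 58.44y = 0.626
Solving, x = 7.55 × 10^-3 mol, y = 5.55 × 10^-3 mol
mass of NaOH = 7.55 × 10^-3 × 40.00 = 0.302 g
% NaOH = 0.302 / 0.626 × 100 = 48.2 %

48.2 %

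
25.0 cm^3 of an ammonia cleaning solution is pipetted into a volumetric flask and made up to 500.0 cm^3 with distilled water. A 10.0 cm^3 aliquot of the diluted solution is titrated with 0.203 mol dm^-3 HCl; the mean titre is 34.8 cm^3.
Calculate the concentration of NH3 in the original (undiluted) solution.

NH3 + HCl → NH4Cl
n(HCl) = 0.0348 × 0.203 = 7.06 × 10^-3 mol
n(NH3) in the aliquot = 7.06 × 10^-3 mol (1:1 ratio)
[NH3]_dilute = 7.06 × 10^-3 / 0.0100 = 0.706 mol/L
Dilution factor = 500.0 / 25.0 = 20.00
[NH3]_stock = 0.706 × 20.00 = 14.1 mol/L

14.1 mol/L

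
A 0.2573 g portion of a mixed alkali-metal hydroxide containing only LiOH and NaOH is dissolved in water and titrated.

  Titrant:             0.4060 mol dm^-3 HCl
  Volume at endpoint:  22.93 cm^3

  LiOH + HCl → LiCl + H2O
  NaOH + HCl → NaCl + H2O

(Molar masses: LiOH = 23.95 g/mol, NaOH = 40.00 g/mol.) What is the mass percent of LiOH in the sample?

n(HCl) = 0.02293 × 0.4060 = 9.310 × 10^-3 mol
Let x = n(LiOH), y = n(NaOH).
Titrant: 1x + 1y = 9.310 × 10^-3;  mass: 23.95x + 40.00y = 0.2573
Solving, x = 7.170 × 10^-3 mol, y = 2.139 × 10^-3 mol
mass of LiOH = 7.170 × 10^-3 × 23.95 = 0.1717 g
% LiOH = 0.1717 / 0.2573 × 100 = 66.74 %

66.74 %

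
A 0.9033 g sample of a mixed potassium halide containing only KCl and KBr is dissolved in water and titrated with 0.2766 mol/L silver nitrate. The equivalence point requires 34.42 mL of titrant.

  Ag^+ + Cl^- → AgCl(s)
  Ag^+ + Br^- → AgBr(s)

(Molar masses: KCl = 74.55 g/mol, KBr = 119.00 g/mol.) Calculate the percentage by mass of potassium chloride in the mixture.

n(AgNO3) = 0.03442 × 0.2766 = 9.521 × 10^-3 mol
Let x = n(KCl), y = n(KBr).
Titrant: 1x + 1y = 9.521 × 10^-3;  mass: 74.55x + 119.00y = 0.9033
Solving, x = 5.166 × 10^-3 mol, y = 4.354 × 10^-3 mol
mass of KCl = 5.166 × 10^-3 × 74.55 = 0.3852 g
% KCl = 0.3852 / 0.9033 × 100 = 42.64 %

42.64 %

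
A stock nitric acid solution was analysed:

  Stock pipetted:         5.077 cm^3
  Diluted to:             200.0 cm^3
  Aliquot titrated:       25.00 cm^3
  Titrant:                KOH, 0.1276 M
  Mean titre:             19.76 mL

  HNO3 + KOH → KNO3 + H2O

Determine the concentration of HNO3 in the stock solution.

3.973 M

n(KOH) = 0.01976 × 0.1276 = 2.521 × 10^-3 mol
n(HNO3) in the aliquot = 2.521 × 10^-3 mol (1:1 ratio)
[HNO3]_dilute = 2.521 × 10^-3 / 0.02500 = 0.1009 mol/L
Dilution factor = 200.0 / 5.077 = 39.39
[HNO3]_stock = 0.1009 × 39.39 = 3.973 mol/L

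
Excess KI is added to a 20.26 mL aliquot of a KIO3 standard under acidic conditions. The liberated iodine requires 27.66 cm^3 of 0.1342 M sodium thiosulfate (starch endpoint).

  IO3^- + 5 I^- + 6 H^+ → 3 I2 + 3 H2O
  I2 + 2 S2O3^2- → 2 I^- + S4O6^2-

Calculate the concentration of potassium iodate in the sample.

0.03054 M

n(S2O3^2-) = 0.02766 × 0.1342 = 3.712 × 10^-3 mol
n(I2) = n(S2O3^2-)/2 = 1.856 × 10^-3 mol
From the 1:3 ratio, n(IO3^-) in the aliquot = 1/3 × 1.856 × 10^-3 = 6.187 × 10^-4 mol
[IO3^-] = 6.187 × 10^-4 / 0.02026 = 0.03054 mol/L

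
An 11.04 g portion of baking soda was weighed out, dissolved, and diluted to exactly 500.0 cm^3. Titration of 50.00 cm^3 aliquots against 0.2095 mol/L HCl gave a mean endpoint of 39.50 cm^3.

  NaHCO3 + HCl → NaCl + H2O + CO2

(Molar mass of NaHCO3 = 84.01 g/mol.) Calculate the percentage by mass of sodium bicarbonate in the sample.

n(HCl) per titration = 0.03950 × 0.2095 = 8.275 × 10^-3 mol
n(NaHCO3) in each aliquot = 8.275 × 10^-3 mol (1:1 ratio)
n(NaHCO3) in the whole flask = 8.275 × 10^-3 × 500.0/50.00 = 0.08275 mol
mass of NaHCO3 = 0.08275 × 84.01 = 6.952 g
% NaHCO3 = 6.952 / 11.04 × 100 = 62.97 %

62.97 %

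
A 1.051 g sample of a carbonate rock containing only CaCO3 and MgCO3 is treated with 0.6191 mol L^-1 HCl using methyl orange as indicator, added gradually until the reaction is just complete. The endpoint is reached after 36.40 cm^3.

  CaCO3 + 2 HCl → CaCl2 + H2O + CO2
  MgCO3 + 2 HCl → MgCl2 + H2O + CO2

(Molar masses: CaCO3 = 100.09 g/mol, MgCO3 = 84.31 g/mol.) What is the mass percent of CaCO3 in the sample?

60.97 %

n(HCl) = 0.03640 × 0.6191 = 0.02254 mol
Let x = n(CaCO3), y = n(MgCO3).
Titrant: 2x + 2y = 0.02254;  mass: 100.09x + 84.31y = 1.051
Solving, x = 6.402 × 10^-3 mol, y = 4.865 × 10^-3 mol
mass of CaCO3 = 6.402 × 10^-3 × 100.09 = 0.6408 g
% CaCO3 = 0.6408 / 1.051 × 100 = 60.97 %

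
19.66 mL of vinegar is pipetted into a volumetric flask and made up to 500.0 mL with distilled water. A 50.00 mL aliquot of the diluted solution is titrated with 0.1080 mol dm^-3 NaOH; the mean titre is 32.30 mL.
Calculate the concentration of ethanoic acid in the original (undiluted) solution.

CH3COOH + NaOH → CH3COONa + H2O
n(NaOH) = 0.03230 × 0.1080 = 3.488 × 10^-3 mol
n(CH3COOH) in the aliquot = 3.488 × 10^-3 mol (1:1 ratio)
[CH3COOH]_dilute = 3.488 × 10^-3 / 0.05000 = 0.06977 mol/L
Dilution factor = 500.0 / 19.66 = 25.43
[CH3COOH]_stock = 0.06977 × 25.43 = 1.774 mol/L

1.774 mol/L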